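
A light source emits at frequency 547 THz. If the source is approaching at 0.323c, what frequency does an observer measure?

β = v/c = 0.323
(1+β)/(1-β) = 1.323/0.677 = 1.954
Doppler factor = √(1.954) = 1.398
f_obs = 547 × 1.398 = 764.7 THz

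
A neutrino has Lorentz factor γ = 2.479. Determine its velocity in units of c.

From γ = 1/√(1 - v²/c²):
1/γ² = 1/2.479² = 0.1627
v²/c² = 1 - 0.1627 = 0.8373
v/c = √(0.8373) = 0.9150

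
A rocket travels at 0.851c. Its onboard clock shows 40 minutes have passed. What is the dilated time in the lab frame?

Proper time Δt₀ = 40 minutes
γ = 1/√(1 - 0.851²) = 1.9042
Δt = γΔt₀ = 1.9042 × 40 = 76.17 minutes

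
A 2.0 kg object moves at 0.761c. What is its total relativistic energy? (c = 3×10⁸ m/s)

γ = 1/√(1 - 0.761²) = 1.5414
mc² = 2.0 × (3×10⁸)² = 1.800×10¹⁷ J
E = γmc² = 1.5414 × 1.800×10¹⁷ = 2.775×10¹⁷ J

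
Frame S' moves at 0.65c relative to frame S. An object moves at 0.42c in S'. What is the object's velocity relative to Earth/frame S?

u = (u' + v)/(1 + u'v/c²)
Numerator: 0.42 + 0.65 = 1.07
Denominator: 1 + 0.273 = 1.273
u = 1.07/1.273 = 0.8405c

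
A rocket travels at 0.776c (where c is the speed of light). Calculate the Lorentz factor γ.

v/c = 0.776, so (v/c)² = 0.602176
1 - (v/c)² = 0.397824
γ = 1/√(0.397824) = 1.585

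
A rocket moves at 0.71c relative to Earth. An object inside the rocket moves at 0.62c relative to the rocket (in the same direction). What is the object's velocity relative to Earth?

u = (u' + v)/(1 + u'v/c²)
Numerator: 0.62 + 0.71 = 1.33
Denominator: 1 + 0.4402 = 1.4402
u = 1.33/1.4402 = 0.9235c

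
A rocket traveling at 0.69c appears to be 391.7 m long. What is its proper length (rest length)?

Contracted length L = 391.7 m
γ = 1/√(1 - 0.69²) = 1.3816
L₀ = γL = 1.3816 × 391.7 = 541.2 m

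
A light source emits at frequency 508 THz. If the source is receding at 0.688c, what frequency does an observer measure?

β = v/c = 0.688
(1-β)/(1+β) = 0.312/1.688 = 0.1848
Doppler factor = √(0.1848) = 0.4299
f_obs = 508 × 0.4299 = 218.4 THz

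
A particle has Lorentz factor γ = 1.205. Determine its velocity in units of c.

From γ = 1/√(1 - v²/c²):
1/γ² = 1/1.205² = 0.6887
v²/c² = 1 - 0.6887 = 0.3113
v/c = √(0.3113) = 0.5579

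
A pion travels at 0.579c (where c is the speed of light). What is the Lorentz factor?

v/c = 0.579, so (v/c)² = 0.335241
1 - (v/c)² = 0.664759
γ = 1/√(0.664759) = 1.227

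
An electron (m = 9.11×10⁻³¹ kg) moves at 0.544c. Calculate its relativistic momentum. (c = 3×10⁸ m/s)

γ = 1/√(1 - 0.544²) = 1.192
v = 0.544 × 3×10⁸ = 1.632×10⁸ m/s
p = γmv = 1.192 × 9.11×10⁻³¹ × 1.632×10⁸ = 1.772×10⁻²² kg·m/s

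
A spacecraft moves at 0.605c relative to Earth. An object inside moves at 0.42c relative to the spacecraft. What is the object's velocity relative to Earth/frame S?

u = (u' + v)/(1 + u'v/c²)
Numerator: 0.42 + 0.605 = 1.025
Denominator: 1 + 0.2541 = 1.2541
u = 1.025/1.2541 = 0.8173c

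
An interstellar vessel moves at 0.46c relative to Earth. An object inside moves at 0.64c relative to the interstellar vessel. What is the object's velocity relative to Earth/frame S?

u = (u' + v)/(1 + u'v/c²)
Numerator: 0.64 + 0.46 = 1.1
Denominator: 1 + 0.2944 = 1.2944
u = 1.1/1.2944 = 0.8498c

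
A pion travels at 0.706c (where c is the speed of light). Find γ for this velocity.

v/c = 0.706, so (v/c)² = 0.498436
1 - (v/c)² = 0.501564
γ = 1/√(0.501564) = 1.412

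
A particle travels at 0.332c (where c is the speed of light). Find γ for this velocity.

v/c = 0.332, so (v/c)² = 0.110224
1 - (v/c)² = 0.889776
γ = 1/√(0.889776) = 1.060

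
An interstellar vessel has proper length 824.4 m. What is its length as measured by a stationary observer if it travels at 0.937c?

Proper length L₀ = 824.4 m
γ = 1/√(1 - 0.937²) = 2.8626
L = L₀/γ = 824.4/2.8626 = 288.0 m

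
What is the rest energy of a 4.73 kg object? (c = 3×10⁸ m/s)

c² = (3×10⁸)² = 9.000×10¹⁶ m²/s²
E₀ = mc² = 4.73 × 9.000×10¹⁶ = 4.257×10¹⁷ J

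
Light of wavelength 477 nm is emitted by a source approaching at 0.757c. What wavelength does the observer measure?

β = 0.757
Wavelength Doppler factor = √(0.243/1.757) = √(0.1383) = 0.3719
λ_obs = 477 × 0.3719 = 177.4 nm (blueshift)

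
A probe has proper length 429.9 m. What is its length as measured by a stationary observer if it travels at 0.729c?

Proper length L₀ = 429.9 m
γ = 1/√(1 - 0.729²) = 1.461
L = L₀/γ = 429.9/1.461 = 294.3 m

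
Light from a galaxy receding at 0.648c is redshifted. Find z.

β = 0.648
(1+β)/(1-β) = 1.648/0.352 = 4.682
√(4.682) = 2.164
z = 2.164 - 1 = 1.164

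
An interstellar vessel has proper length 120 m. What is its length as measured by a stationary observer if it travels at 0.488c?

Proper length L₀ = 120 m
γ = 1/√(1 - 0.488²) = 1.146
L = L₀/γ = 120/1.146 = 104.7 m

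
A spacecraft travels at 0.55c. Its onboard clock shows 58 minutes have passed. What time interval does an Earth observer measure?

Proper time Δt₀ = 58 minutes
γ = 1/√(1 - 0.55²) = 1.1974
Δt = γΔt₀ = 1.1974 × 58 = 69.45 minutes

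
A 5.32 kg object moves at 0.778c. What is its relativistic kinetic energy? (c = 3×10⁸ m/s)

γ = 1/√(1 - 0.778²) = 1.5917
γ - 1 = 0.5917
KE = (γ-1)mc² = 0.5917 × 5.32 × (3×10⁸)² = 2.833×10¹⁷ J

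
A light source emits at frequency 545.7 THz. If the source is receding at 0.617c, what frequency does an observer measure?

β = v/c = 0.617
(1-β)/(1+β) = 0.383/1.617 = 0.2369
Doppler factor = √(0.2369) = 0.4867
f_obs = 545.7 × 0.4867 = 265.6 THz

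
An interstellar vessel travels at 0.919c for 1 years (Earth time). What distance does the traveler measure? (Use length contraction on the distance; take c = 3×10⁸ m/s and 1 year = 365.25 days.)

Earth distance: d = v × t = 0.919c × 1 yr = 8.7004×10¹⁵ m
γ = 2.5364
d' = d/γ = 8.7004×10¹⁵/2.5364 = 3.430×10¹⁵ m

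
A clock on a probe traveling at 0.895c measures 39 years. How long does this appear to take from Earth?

Proper time Δt₀ = 39 years
γ = 1/√(1 - 0.895²) = 2.2418
Δt = γΔt₀ = 2.2418 × 39 = 87.43 years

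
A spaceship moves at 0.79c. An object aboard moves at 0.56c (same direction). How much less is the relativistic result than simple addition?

Classical: u' + v = 0.56 + 0.79 = 1.35c
Relativistic: u = (0.56 + 0.79)/(1 + 0.4424) = 1.35/1.4424 = 0.9359c
Difference: 1.35 - 0.9359 = 0.4141c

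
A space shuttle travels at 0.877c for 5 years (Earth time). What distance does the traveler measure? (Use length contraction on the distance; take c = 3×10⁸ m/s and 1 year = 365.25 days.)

Earth distance: d = v × t = 0.877c × 5 yr = 4.151×10¹⁶ m
γ = 2.081
d' = d/γ = 4.151×10¹⁶/2.081 = 1.995×10¹⁶ m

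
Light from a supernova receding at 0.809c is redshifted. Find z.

β = 0.809
(1+β)/(1-β) = 1.809/0.191 = 9.4712
√(9.4712) = 3.078
z = 3.078 - 1 = 2.078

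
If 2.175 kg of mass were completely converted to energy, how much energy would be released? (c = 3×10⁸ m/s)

Using E = mc²:
c² = (3×10⁸)² = 9×10¹⁶ m²/s²
E = 2.175 × 9×10¹⁶ = 1.958×10¹⁷ J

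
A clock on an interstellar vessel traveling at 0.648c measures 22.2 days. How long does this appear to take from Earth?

Proper time Δt₀ = 22.2 days
γ = 1/√(1 - 0.648²) = 1.313
Δt = γΔt₀ = 1.313 × 22.2 = 29.15 days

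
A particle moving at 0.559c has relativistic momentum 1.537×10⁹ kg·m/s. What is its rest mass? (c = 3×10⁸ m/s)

γ = 1/√(1 - 0.559²) = 1.20603
v = 0.559 × 3×10⁸ = 1.677×10⁸ m/s
m = p/(γv) = 1.537×10⁹/(1.20603 × 1.677×10⁸) = 7.599 kg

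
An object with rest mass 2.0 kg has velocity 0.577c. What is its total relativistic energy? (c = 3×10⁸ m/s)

γ = 1/√(1 - 0.577²) = 1.2244
mc² = 2.0 × (3×10⁸)² = 1.800×10¹⁷ J
E = γmc² = 1.2244 × 1.800×10¹⁷ = 2.204×10¹⁷ J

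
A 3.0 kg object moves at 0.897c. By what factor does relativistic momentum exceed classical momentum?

p_rel = γmv, p_class = mv
Ratio = γ = 1/√(1 - 0.897²) = 2.262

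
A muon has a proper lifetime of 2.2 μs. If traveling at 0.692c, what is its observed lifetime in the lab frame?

Proper lifetime τ₀ = 2.2 μs
γ = 1/√(1 - 0.692²) = 1.38524
τ = γτ₀ = 1.38524 × 2.2 μs = 3.048 μs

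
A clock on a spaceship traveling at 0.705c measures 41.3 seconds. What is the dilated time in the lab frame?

Proper time Δt₀ = 41.3 seconds
γ = 1/√(1 - 0.705²) = 1.410
Δt = γΔt₀ = 1.410 × 41.3 = 58.23 seconds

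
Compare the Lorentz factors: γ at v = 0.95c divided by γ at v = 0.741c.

γ₁ = 1/√(1 - 0.95²) = 3.203
γ₂ = 1/√(1 - 0.741²) = 1.489
γ₁/γ₂ = 3.203/1.489 = 2.151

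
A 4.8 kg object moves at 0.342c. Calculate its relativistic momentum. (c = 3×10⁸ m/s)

γ = 1/√(1 - 0.342²) = 1.0642
v = 0.342 × 3×10⁸ = 1.026×10⁸ m/s
p = γmv = 1.0642 × 4.8 × 1.026×10⁸ = 5.241×10⁸ kg·m/s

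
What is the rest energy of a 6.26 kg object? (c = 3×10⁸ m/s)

c² = (3×10⁸)² = 9.000×10¹⁶ m²/s²
E₀ = mc² = 6.26 × 9.000×10¹⁶ = 5.634×10¹⁷ J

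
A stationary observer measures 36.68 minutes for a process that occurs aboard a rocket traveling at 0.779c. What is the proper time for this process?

Dilated time Δt = 36.68 minutes
γ = 1/√(1 - 0.779²) = 1.595
Δt₀ = Δt/γ = 36.68/1.595 = 23.00 minutes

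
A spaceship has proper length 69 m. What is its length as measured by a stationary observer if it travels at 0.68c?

Proper length L₀ = 69 m
γ = 1/√(1 - 0.68²) = 1.364
L = L₀/γ = 69/1.364 = 50.59 m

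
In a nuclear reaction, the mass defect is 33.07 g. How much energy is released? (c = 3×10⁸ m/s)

Convert mass defect: Δm = 33.07 g = 0.03307 kg
E = Δm·c² = 0.03307 × (3×10⁸)²
= 0.03307 × 9×10¹⁶ = 2.976×10¹⁵ J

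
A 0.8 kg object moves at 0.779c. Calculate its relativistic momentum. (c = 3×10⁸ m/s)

γ = 1/√(1 - 0.779²) = 1.595
v = 0.779 × 3×10⁸ = 2.337×10⁸ m/s
p = γmv = 1.595 × 0.8 × 2.337×10⁸ = 2.982×10⁸ kg·m/s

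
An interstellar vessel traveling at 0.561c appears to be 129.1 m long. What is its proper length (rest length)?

Contracted length L = 129.1 m
γ = 1/√(1 - 0.561²) = 1.208
L₀ = γL = 1.208 × 129.1 = 156.0 m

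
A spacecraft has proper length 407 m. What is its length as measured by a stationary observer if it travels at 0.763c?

Proper length L₀ = 407 m
γ = 1/√(1 - 0.763²) = 1.547
L = L₀/γ = 407/1.547 = 263.1 m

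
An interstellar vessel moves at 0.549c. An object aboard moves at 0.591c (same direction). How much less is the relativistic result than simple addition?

Classical: u' + v = 0.591 + 0.549 = 1.14c
Relativistic: u = (0.591 + 0.549)/(1 + 0.324459) = 1.14/1.324459 = 0.8607c
Difference: 1.14 - 0.8607 = 0.2793c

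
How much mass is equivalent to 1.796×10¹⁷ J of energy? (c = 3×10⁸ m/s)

From E = mc², we get m = E/c²
c² = (3×10⁸)² = 9×10¹⁶ m²/s²
m = 1.796×10¹⁷ / 9×10¹⁶ = 1.996 kg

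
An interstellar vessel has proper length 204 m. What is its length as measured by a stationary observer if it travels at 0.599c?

Proper length L₀ = 204 m
γ = 1/√(1 - 0.599²) = 1.2488
L = L₀/γ = 204/1.2488 = 163.4 m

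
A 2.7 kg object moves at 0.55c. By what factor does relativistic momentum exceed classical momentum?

p_rel = γmv, p_class = mv
Ratio = γ = 1/√(1 - 0.55²) = 1.197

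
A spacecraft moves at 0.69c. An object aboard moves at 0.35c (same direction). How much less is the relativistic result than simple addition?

Classical: u' + v = 0.35 + 0.69 = 1.04c
Relativistic: u = (0.35 + 0.69)/(1 + 0.2415) = 1.04/1.2415 = 0.8377c
Difference: 1.04 - 0.8377 = 0.2023c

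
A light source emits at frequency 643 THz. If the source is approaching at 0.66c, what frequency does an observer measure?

β = v/c = 0.66
(1+β)/(1-β) = 1.66/0.34 = 4.882
Doppler factor = √(4.882) = 2.210
f_obs = 643 × 2.210 = 1421 THz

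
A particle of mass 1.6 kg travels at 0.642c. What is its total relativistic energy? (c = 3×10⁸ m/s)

γ = 1/√(1 - 0.642²) = 1.304
mc² = 1.6 × (3×10⁸)² = 1.440×10¹⁷ J
E = γmc² = 1.304 × 1.440×10¹⁷ = 1.878×10¹⁷ J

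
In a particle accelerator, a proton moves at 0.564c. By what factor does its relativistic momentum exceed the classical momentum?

p_rel = γmv, p_class = mv
Ratio = γ = 1/√(1 - 0.564²)
= 1/√(0.681904) = 1.211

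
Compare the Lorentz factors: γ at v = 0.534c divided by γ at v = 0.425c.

γ₁ = 1/√(1 - 0.534²) = 1.183
γ₂ = 1/√(1 - 0.425²) = 1.105
γ₁/γ₂ = 1.183/1.105 = 1.071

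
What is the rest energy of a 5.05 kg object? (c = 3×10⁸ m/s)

c² = (3×10⁸)² = 9.000×10¹⁶ m²/s²
E₀ = mc² = 5.05 × 9.000×10¹⁶ = 4.545×10¹⁷ J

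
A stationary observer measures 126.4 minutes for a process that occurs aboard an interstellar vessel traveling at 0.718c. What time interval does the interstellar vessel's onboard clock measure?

Dilated time Δt = 126.4 minutes
γ = 1/√(1 - 0.718²) = 1.4367
Δt₀ = Δt/γ = 126.4/1.4367 = 87.98 minutes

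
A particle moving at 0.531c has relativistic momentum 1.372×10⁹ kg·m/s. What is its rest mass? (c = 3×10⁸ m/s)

γ = 1/√(1 - 0.531²) = 1.1801
v = 0.531 × 3×10⁸ = 1.593×10⁸ m/s
m = p/(γv) = 1.372×10⁹/(1.1801 × 1.593×10⁸) = 7.298 kg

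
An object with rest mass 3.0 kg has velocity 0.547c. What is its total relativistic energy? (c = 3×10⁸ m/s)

γ = 1/√(1 - 0.547²) = 1.1946
mc² = 3.0 × (3×10⁸)² = 2.700×10¹⁷ J
E = γmc² = 1.1946 × 2.700×10¹⁷ = 3.225×10¹⁷ J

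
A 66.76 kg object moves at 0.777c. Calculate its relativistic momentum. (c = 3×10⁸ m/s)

γ = 1/√(1 - 0.777²) = 1.5886
v = 0.777 × 3×10⁸ = 2.331×10⁸ m/s
p = γmv = 1.5886 × 66.76 × 2.331×10⁸ = 2.472×10¹⁰ kg·m/s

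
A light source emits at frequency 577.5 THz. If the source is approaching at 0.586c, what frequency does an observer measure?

β = v/c = 0.586
(1+β)/(1-β) = 1.586/0.414 = 3.831
Doppler factor = √(3.831) = 1.957
f_obs = 577.5 × 1.957 = 1130 THz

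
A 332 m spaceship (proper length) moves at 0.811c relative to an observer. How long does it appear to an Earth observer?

Proper length L₀ = 332 m
γ = 1/√(1 - 0.811²) = 1.7093
L = L₀/γ = 332/1.7093 = 194.2 m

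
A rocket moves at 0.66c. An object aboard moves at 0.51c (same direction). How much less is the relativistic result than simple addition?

Classical: u' + v = 0.51 + 0.66 = 1.17c
Relativistic: u = (0.51 + 0.66)/(1 + 0.3366) = 1.17/1.3366 = 0.8754c
Difference: 1.17 - 0.8754 = 0.2946c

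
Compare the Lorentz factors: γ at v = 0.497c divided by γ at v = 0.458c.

γ₁ = 1/√(1 - 0.497²) = 1.152
γ₂ = 1/√(1 - 0.458²) = 1.125
γ₁/γ₂ = 1.152/1.125 = 1.024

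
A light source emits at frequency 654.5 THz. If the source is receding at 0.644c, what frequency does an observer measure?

β = v/c = 0.644
(1-β)/(1+β) = 0.356/1.644 = 0.216545
Doppler factor = √(0.216545) = 0.46534
f_obs = 654.5 × 0.46534 = 304.6 THz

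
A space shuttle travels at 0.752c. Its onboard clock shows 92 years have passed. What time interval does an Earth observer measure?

Proper time Δt₀ = 92 years
γ = 1/√(1 - 0.752²) = 1.517
Δt = γΔt₀ = 1.517 × 92 = 139.6 years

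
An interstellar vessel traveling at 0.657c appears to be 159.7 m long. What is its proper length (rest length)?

Contracted length L = 159.7 m
γ = 1/√(1 - 0.657²) = 1.326
L₀ = γL = 1.326 × 159.7 = 211.8 m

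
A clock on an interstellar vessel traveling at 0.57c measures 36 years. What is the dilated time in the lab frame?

Proper time Δt₀ = 36 years
γ = 1/√(1 - 0.57²) = 1.217
Δt = γΔt₀ = 1.217 × 36 = 43.81 years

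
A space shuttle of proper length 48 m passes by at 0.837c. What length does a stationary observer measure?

Proper length L₀ = 48 m
γ = 1/√(1 - 0.837²) = 1.827
L = L₀/γ = 48/1.827 = 26.27 m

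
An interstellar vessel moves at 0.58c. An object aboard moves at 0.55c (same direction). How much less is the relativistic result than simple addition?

Classical: u' + v = 0.55 + 0.58 = 1.13c
Relativistic: u = (0.55 + 0.58)/(1 + 0.319) = 1.13/1.319 = 0.8567c
Difference: 1.13 - 0.8567 = 0.2733c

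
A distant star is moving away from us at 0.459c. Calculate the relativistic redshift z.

β = 0.459
(1+β)/(1-β) = 1.459/0.541 = 2.6969
√(2.6969) = 1.6422
z = 1.6422 - 1 = 0.6422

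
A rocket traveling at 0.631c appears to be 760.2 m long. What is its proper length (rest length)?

Contracted length L = 760.2 m
γ = 1/√(1 - 0.631²) = 1.289
L₀ = γL = 1.289 × 760.2 = 979.9 m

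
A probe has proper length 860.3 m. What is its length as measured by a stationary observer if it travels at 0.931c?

Proper length L₀ = 860.3 m
γ = 1/√(1 - 0.931²) = 2.740
L = L₀/γ = 860.3/2.740 = 314.0 m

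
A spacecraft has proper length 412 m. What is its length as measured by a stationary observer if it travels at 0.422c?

Proper length L₀ = 412 m
γ = 1/√(1 - 0.422²) = 1.103
L = L₀/γ = 412/1.103 = 373.5 m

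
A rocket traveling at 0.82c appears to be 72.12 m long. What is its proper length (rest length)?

Contracted length L = 72.12 m
γ = 1/√(1 - 0.82²) = 1.747
L₀ = γL = 1.747 × 72.12 = 126.0 m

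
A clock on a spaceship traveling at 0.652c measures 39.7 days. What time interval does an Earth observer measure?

Proper time Δt₀ = 39.7 days
γ = 1/√(1 - 0.652²) = 1.319
Δt = γΔt₀ = 1.319 × 39.7 = 52.36 days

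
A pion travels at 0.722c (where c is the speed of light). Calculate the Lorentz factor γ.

v/c = 0.722, so (v/c)² = 0.521284
1 - (v/c)² = 0.478716
γ = 1/√(0.478716) = 1.445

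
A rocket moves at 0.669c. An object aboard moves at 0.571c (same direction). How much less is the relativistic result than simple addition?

Classical: u' + v = 0.571 + 0.669 = 1.24c
Relativistic: u = (0.571 + 0.669)/(1 + 0.381999) = 1.24/1.381999 = 0.8973c
Difference: 1.24 - 0.8973 = 0.3427c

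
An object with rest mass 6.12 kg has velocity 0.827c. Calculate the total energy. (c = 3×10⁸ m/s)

γ = 1/√(1 - 0.827²) = 1.7787
mc² = 6.12 × (3×10⁸)² = 5.508×10¹⁷ J
E = γmc² = 1.7787 × 5.508×10¹⁷ = 9.797×10¹⁷ J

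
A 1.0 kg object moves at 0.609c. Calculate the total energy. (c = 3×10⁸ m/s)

γ = 1/√(1 - 0.609²) = 1.261
mc² = 1.0 × (3×10⁸)² = 9.000×10¹⁶ J
E = γmc² = 1.261 × 9.000×10¹⁶ = 1.135×10¹⁷ J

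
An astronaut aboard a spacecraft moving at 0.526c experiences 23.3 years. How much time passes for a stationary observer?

Proper time Δt₀ = 23.3 years
γ = 1/√(1 - 0.526²) = 1.176
Δt = γΔt₀ = 1.176 × 23.3 = 27.40 years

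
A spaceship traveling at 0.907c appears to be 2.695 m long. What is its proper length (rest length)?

Contracted length L = 2.695 m
γ = 1/√(1 - 0.907²) = 2.37456
L₀ = γL = 2.37456 × 2.695 = 6.399 m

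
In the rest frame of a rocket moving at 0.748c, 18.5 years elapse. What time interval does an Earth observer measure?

Proper time Δt₀ = 18.5 years
γ = 1/√(1 - 0.748²) = 1.5067
Δt = γΔt₀ = 1.5067 × 18.5 = 27.87 years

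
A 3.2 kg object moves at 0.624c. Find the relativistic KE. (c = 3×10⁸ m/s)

γ = 1/√(1 - 0.624²) = 1.27971
γ - 1 = 0.27971
KE = (γ-1)mc² = 0.27971 × 3.2 × (3×10⁸)² = 8.056×10¹⁶ J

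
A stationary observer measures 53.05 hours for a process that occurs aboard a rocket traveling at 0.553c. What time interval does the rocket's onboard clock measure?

Dilated time Δt = 53.05 hours
γ = 1/√(1 - 0.553²) = 1.2002
Δt₀ = Δt/γ = 53.05/1.2002 = 44.20 hours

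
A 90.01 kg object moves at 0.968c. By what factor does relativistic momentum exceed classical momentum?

p_rel = γmv, p_class = mv
Ratio = γ = 1/√(1 - 0.968²) = 3.985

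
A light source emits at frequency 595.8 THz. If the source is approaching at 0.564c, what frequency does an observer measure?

β = v/c = 0.564
(1+β)/(1-β) = 1.564/0.436 = 3.587
Doppler factor = √(3.587) = 1.894
f_obs = 595.8 × 1.894 = 1128 THz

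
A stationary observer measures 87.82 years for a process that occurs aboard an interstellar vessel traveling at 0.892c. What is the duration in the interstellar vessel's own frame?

Dilated time Δt = 87.82 years
γ = 1/√(1 - 0.892²) = 2.212
Δt₀ = Δt/γ = 87.82/2.212 = 39.70 years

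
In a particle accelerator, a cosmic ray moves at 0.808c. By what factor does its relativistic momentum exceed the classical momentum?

p_rel = γmv, p_class = mv
Ratio = γ = 1/√(1 - 0.808²)
= 1/√(0.347136) = 1.697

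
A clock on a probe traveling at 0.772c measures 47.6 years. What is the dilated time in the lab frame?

Proper time Δt₀ = 47.6 years
γ = 1/√(1 - 0.772²) = 1.5733
Δt = γΔt₀ = 1.5733 × 47.6 = 74.89 years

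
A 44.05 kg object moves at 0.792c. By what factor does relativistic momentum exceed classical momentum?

p_rel = γmv, p_class = mv
Ratio = γ = 1/√(1 - 0.792²) = 1.638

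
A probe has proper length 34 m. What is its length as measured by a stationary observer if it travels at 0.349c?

Proper length L₀ = 34 m
γ = 1/√(1 - 0.349²) = 1.0671
L = L₀/γ = 34/1.0671 = 31.86 m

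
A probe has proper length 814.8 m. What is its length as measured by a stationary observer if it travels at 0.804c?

Proper length L₀ = 814.8 m
γ = 1/√(1 - 0.804²) = 1.6817
L = L₀/γ = 814.8/1.6817 = 484.5 m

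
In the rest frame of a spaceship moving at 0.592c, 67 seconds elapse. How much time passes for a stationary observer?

Proper time Δt₀ = 67 seconds
γ = 1/√(1 - 0.592²) = 1.2408
Δt = γΔt₀ = 1.2408 × 67 = 83.13 seconds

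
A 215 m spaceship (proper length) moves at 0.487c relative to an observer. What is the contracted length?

Proper length L₀ = 215 m
γ = 1/√(1 - 0.487²) = 1.145
L = L₀/γ = 215/1.145 = 187.8 m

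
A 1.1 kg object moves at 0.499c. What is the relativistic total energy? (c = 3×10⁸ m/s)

γ = 1/√(1 - 0.499²) = 1.154
mc² = 1.1 × (3×10⁸)² = 9.900×10¹⁶ J
E = γmc² = 1.154 × 9.900×10¹⁶ = 1.142×10¹⁷ J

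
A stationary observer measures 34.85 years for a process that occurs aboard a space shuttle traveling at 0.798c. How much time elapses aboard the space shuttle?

Dilated time Δt = 34.85 years
γ = 1/√(1 - 0.798²) = 1.6593
Δt₀ = Δt/γ = 34.85/1.6593 = 21.00 years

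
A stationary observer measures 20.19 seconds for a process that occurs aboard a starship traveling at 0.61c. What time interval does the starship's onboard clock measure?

Dilated time Δt = 20.19 seconds
γ = 1/√(1 - 0.61²) = 1.262
Δt₀ = Δt/γ = 20.19/1.262 = 16.00 seconds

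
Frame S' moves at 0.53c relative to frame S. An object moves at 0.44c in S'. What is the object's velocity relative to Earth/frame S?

u = (u' + v)/(1 + u'v/c²)
Numerator: 0.44 + 0.53 = 0.97
Denominator: 1 + 0.2332 = 1.2332
u = 0.97/1.2332 = 0.7866c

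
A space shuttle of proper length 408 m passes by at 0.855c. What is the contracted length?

Proper length L₀ = 408 m
γ = 1/√(1 - 0.855²) = 1.928
L = L₀/γ = 408/1.928 = 211.6 m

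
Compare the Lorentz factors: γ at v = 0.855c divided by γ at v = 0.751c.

γ₁ = 1/√(1 - 0.855²) = 1.928
γ₂ = 1/√(1 - 0.751²) = 1.514
γ₁/γ₂ = 1.928/1.514 = 1.273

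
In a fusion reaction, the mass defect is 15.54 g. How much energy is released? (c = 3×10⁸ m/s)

Convert mass defect: Δm = 15.54 g = 0.01554 kg
E = Δm·c² = 0.01554 × (3×10⁸)²
= 0.01554 × 9×10¹⁶ = 1.399×10¹⁵ J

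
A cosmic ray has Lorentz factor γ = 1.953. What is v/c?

From γ = 1/√(1 - v²/c²):
1/γ² = 1/1.953² = 0.2622
v²/c² = 1 - 0.2622 = 0.7378
v/c = √(0.7378) = 0.8590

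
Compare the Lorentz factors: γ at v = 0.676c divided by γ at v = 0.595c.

γ₁ = 1/√(1 - 0.676²) = 1.357
γ₂ = 1/√(1 - 0.595²) = 1.244
γ₁/γ₂ = 1.357/1.244 = 1.091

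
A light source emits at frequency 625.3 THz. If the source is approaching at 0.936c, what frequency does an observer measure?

β = v/c = 0.936
(1+β)/(1-β) = 1.936/0.064 = 30.25
Doppler factor = √(30.25) = 5.500
f_obs = 625.3 × 5.500 = 3439 THz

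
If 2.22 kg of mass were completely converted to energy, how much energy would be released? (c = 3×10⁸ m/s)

Using E = mc²:
c² = (3×10⁸)² = 9×10¹⁶ m²/s²
E = 2.22 × 9×10¹⁶ = 1.998×10¹⁷ J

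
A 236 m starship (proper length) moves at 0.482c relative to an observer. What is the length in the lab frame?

Proper length L₀ = 236 m
γ = 1/√(1 - 0.482²) = 1.141
L = L₀/γ = 236/1.141 = 206.8 m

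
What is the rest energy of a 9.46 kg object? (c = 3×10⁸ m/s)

c² = (3×10⁸)² = 9.000×10¹⁶ m²/s²
E₀ = mc² = 9.46 × 9.000×10¹⁶ = 8.514×10¹⁷ J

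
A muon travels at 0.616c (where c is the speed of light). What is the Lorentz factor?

v/c = 0.616, so (v/c)² = 0.379456
1 - (v/c)² = 0.620544
γ = 1/√(0.620544) = 1.269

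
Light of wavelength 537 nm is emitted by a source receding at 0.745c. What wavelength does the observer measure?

β = 0.745
Wavelength Doppler factor = √(1.745/0.255) = √(6.843) = 2.616
λ_obs = 537 × 2.616 = 1405 nm (redshift)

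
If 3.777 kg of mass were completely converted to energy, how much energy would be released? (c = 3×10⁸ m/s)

Using E = mc²:
c² = (3×10⁸)² = 9×10¹⁶ m²/s²
E = 3.777 × 9×10¹⁶ = 3.399×10¹⁷ J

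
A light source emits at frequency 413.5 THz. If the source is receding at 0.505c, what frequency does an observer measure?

β = v/c = 0.505
(1-β)/(1+β) = 0.495/1.505 = 0.3289
Doppler factor = √(0.3289) = 0.5735
f_obs = 413.5 × 0.5735 = 237.1 THz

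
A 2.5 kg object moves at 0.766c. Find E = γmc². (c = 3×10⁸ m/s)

γ = 1/√(1 - 0.766²) = 1.5556
mc² = 2.5 × (3×10⁸)² = 2.250×10¹⁷ J
E = γmc² = 1.5556 × 2.250×10¹⁷ = 3.500×10¹⁷ J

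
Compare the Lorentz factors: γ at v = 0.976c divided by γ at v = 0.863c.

γ₁ = 1/√(1 - 0.976²) = 4.592
γ₂ = 1/√(1 - 0.863²) = 1.979
γ₁/γ₂ = 4.592/1.979 = 2.320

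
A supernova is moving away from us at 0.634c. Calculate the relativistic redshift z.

β = 0.634
(1+β)/(1-β) = 1.634/0.366 = 4.464
√(4.464) = 2.113
z = 2.113 - 1 = 1.113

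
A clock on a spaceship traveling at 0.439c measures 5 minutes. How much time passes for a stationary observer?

Proper time Δt₀ = 5 minutes
γ = 1/√(1 - 0.439²) = 1.113
Δt = γΔt₀ = 1.113 × 5 = 5.565 minutes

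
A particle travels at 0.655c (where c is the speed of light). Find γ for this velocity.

v/c = 0.655, so (v/c)² = 0.429025
1 - (v/c)² = 0.570975
γ = 1/√(0.570975) = 1.323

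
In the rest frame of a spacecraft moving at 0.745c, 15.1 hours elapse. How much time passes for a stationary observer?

Proper time Δt₀ = 15.1 hours
γ = 1/√(1 - 0.745²) = 1.4991
Δt = γΔt₀ = 1.4991 × 15.1 = 22.64 hours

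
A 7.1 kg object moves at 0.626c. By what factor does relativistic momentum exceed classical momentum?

p_rel = γmv, p_class = mv
Ratio = γ = 1/√(1 - 0.626²) = 1.282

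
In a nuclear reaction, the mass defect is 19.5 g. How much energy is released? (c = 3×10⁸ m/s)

Convert mass defect: Δm = 19.5 g = 0.0195 kg
E = Δm·c² = 0.0195 × (3×10⁸)²
= 0.0195 × 9×10¹⁶ = 1.755×10¹⁵ J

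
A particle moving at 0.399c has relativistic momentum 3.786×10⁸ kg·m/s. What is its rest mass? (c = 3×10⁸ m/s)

γ = 1/√(1 - 0.399²) = 1.0906
v = 0.399 × 3×10⁸ = 1.197×10⁸ m/s
m = p/(γv) = 3.786×10⁸/(1.0906 × 1.197×10⁸) = 2.900 kg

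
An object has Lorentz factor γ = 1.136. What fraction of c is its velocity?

From γ = 1/√(1 - v²/c²):
1/γ² = 1/1.136² = 0.774896
v²/c² = 1 - 0.774896 = 0.225104
v/c = √(0.225104) = 0.4745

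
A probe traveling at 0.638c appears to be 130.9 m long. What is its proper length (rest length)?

Contracted length L = 130.9 m
γ = 1/√(1 - 0.638²) = 1.299
L₀ = γL = 1.299 × 130.9 = 170.0 m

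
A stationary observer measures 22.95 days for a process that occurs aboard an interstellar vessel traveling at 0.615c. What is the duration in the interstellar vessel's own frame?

Dilated time Δt = 22.95 days
γ = 1/√(1 - 0.615²) = 1.268
Δt₀ = Δt/γ = 22.95/1.268 = 18.10 days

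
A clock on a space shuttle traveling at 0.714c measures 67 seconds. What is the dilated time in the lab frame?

Proper time Δt₀ = 67 seconds
γ = 1/√(1 - 0.714²) = 1.42827
Δt = γΔt₀ = 1.42827 × 67 = 95.69 seconds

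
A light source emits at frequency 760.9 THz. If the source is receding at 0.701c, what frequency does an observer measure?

β = v/c = 0.701
(1-β)/(1+β) = 0.299/1.701 = 0.1758
Doppler factor = √(0.1758) = 0.4193
f_obs = 760.9 × 0.4193 = 319.0 THz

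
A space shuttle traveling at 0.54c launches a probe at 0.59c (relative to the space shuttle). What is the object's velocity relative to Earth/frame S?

u = (u' + v)/(1 + u'v/c²)
Numerator: 0.59 + 0.54 = 1.13
Denominator: 1 + 0.3186 = 1.3186
u = 1.13/1.3186 = 0.8570c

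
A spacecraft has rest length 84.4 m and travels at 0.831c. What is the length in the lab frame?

Proper length L₀ = 84.4 m
γ = 1/√(1 - 0.831²) = 1.7977
L = L₀/γ = 84.4/1.7977 = 46.95 m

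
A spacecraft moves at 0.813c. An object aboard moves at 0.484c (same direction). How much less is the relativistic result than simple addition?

Classical: u' + v = 0.484 + 0.813 = 1.297c
Relativistic: u = (0.484 + 0.813)/(1 + 0.393492) = 1.297/1.393492 = 0.9308c
Difference: 1.297 - 0.9308 = 0.3662c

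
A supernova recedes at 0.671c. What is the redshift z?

β = 0.671
(1+β)/(1-β) = 1.671/0.329 = 5.079
√(5.079) = 2.254
z = 2.254 - 1 = 1.254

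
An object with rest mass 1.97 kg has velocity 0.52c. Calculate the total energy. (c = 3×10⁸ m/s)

γ = 1/√(1 - 0.52²) = 1.171
mc² = 1.97 × (3×10⁸)² = 1.773×10¹⁷ J
E = γmc² = 1.171 × 1.773×10¹⁷ = 2.076×10¹⁷ J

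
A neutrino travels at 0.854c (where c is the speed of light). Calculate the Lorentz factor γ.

v/c = 0.854, so (v/c)² = 0.729316
1 - (v/c)² = 0.270684
γ = 1/√(0.270684) = 1.922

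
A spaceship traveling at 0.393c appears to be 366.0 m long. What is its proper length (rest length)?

Contracted length L = 366.0 m
γ = 1/√(1 - 0.393²) = 1.0875
L₀ = γL = 1.0875 × 366.0 = 398.0 m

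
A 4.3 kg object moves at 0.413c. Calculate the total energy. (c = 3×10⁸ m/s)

γ = 1/√(1 - 0.413²) = 1.098
mc² = 4.3 × (3×10⁸)² = 3.870×10¹⁷ J
E = γmc² = 1.098 × 3.870×10¹⁷ = 4.249×10¹⁷ J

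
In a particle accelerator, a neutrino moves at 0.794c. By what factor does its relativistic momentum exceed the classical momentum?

p_rel = γmv, p_class = mv
Ratio = γ = 1/√(1 - 0.794²)
= 1/√(0.369564) = 1.645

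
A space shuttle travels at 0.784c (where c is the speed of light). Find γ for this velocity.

v/c = 0.784, so (v/c)² = 0.614656
1 - (v/c)² = 0.385344
γ = 1/√(0.385344) = 1.611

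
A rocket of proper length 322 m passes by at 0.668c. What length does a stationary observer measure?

Proper length L₀ = 322 m
γ = 1/√(1 - 0.668²) = 1.344
L = L₀/γ = 322/1.344 = 239.6 m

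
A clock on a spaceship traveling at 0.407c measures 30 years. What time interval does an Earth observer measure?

Proper time Δt₀ = 30 years
γ = 1/√(1 - 0.407²) = 1.0948
Δt = γΔt₀ = 1.0948 × 30 = 32.84 years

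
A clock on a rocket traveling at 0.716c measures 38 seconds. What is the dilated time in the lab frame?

Proper time Δt₀ = 38 seconds
γ = 1/√(1 - 0.716²) = 1.43246
Δt = γΔt₀ = 1.43246 × 38 = 54.43 seconds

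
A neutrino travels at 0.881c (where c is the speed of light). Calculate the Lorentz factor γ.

v/c = 0.881, so (v/c)² = 0.776161
1 - (v/c)² = 0.223839
γ = 1/√(0.223839) = 2.114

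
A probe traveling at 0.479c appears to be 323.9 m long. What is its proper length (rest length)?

Contracted length L = 323.9 m
γ = 1/√(1 - 0.479²) = 1.1392
L₀ = γL = 1.1392 × 323.9 = 369.0 m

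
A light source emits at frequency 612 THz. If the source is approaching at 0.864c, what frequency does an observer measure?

β = v/c = 0.864
(1+β)/(1-β) = 1.864/0.136 = 13.706
Doppler factor = √(13.706) = 3.702
f_obs = 612 × 3.702 = 2266 THz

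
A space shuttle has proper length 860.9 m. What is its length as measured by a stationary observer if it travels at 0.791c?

Proper length L₀ = 860.9 m
γ = 1/√(1 - 0.791²) = 1.6345
L = L₀/γ = 860.9/1.6345 = 526.7 m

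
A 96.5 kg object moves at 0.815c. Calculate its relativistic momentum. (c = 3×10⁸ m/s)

γ = 1/√(1 - 0.815²) = 1.726
v = 0.815 × 3×10⁸ = 2.445×10⁸ m/s
p = γmv = 1.726 × 96.5 × 2.445×10⁸ = 4.072×10¹⁰ kg·m/s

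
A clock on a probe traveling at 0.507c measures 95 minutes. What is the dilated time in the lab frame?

Proper time Δt₀ = 95 minutes
γ = 1/√(1 - 0.507²) = 1.160
Δt = γΔt₀ = 1.160 × 95 = 110.2 minutes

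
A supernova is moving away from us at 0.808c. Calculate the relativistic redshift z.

β = 0.808
(1+β)/(1-β) = 1.808/0.192 = 9.417
√(9.417) = 3.069
z = 3.069 - 1 = 2.069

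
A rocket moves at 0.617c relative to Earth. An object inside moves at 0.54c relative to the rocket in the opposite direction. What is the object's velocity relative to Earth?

Object's velocity in rocket frame is u' = -0.54c
u = (u' + v)/(1 + u'v/c²) = (v - 0.54)/(1 - 0.54·v/c²)
Numerator: 0.617 - 0.54 = 0.077
Denominator: 1 - 0.33318 = 0.66682
u = 0.077/0.66682 = 0.1155c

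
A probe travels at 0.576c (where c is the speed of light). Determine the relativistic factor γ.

v/c = 0.576, so (v/c)² = 0.331776
1 - (v/c)² = 0.668224
γ = 1/√(0.668224) = 1.223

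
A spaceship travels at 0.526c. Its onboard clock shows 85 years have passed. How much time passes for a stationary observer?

Proper time Δt₀ = 85 years
γ = 1/√(1 - 0.526²) = 1.1758
Δt = γΔt₀ = 1.1758 × 85 = 99.94 years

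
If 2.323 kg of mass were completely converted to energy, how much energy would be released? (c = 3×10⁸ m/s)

Using E = mc²:
c² = (3×10⁸)² = 9×10¹⁶ m²/s²
E = 2.323 × 9×10¹⁶ = 2.091×10¹⁷ J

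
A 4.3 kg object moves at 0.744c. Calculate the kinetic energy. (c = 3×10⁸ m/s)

γ = 1/√(1 - 0.744²) = 1.4966
γ - 1 = 0.4966
KE = (γ-1)mc² = 0.4966 × 4.3 × (3×10⁸)² = 1.922×10¹⁷ J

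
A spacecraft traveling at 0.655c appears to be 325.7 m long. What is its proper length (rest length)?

Contracted length L = 325.7 m
γ = 1/√(1 - 0.655²) = 1.3234
L₀ = γL = 1.3234 × 325.7 = 431.0 m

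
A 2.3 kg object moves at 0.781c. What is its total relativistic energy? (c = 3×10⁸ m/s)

γ = 1/√(1 - 0.781²) = 1.601
mc² = 2.3 × (3×10⁸)² = 2.070×10¹⁷ J
E = γmc² = 1.601 × 2.070×10¹⁷ = 3.314×10¹⁷ J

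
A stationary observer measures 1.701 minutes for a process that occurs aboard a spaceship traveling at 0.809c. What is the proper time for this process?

Dilated time Δt = 1.701 minutes
γ = 1/√(1 - 0.809²) = 1.7012
Δt₀ = Δt/γ = 1.701/1.7012 = 0.9999 minutes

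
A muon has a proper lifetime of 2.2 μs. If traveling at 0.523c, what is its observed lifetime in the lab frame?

Proper lifetime τ₀ = 2.2 μs
γ = 1/√(1 - 0.523²) = 1.173
τ = γτ₀ = 1.173 × 2.2 μs = 2.581 μs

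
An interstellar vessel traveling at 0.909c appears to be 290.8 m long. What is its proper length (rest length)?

Contracted length L = 290.8 m
γ = 1/√(1 - 0.909²) = 2.3993
L₀ = γL = 2.3993 × 290.8 = 697.7 m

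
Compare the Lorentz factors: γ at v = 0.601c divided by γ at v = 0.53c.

γ₁ = 1/√(1 - 0.601²) = 1.251
γ₂ = 1/√(1 - 0.53²) = 1.179
γ₁/γ₂ = 1.251/1.179 = 1.061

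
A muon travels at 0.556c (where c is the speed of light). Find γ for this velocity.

v/c = 0.556, so (v/c)² = 0.309136
1 - (v/c)² = 0.690864
γ = 1/√(0.690864) = 1.203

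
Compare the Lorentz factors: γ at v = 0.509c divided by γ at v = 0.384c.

γ₁ = 1/√(1 - 0.509²) = 1.162
γ₂ = 1/√(1 - 0.384²) = 1.083
γ₁/γ₂ = 1.162/1.083 = 1.073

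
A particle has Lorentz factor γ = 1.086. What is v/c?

From γ = 1/√(1 - v²/c²):
1/γ² = 1/1.086² = 0.8479
v²/c² = 1 - 0.8479 = 0.1521
v/c = √(0.1521) = 0.3900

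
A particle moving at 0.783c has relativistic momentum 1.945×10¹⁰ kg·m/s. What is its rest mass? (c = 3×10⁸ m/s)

γ = 1/√(1 - 0.783²) = 1.6077
v = 0.783 × 3×10⁸ = 2.349×10⁸ m/s
m = p/(γv) = 1.945×10¹⁰/(1.6077 × 2.349×10⁸) = 51.50 kg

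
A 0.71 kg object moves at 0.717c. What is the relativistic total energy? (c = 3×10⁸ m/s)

γ = 1/√(1 - 0.717²) = 1.4346
mc² = 0.71 × (3×10⁸)² = 6.390×10¹⁶ J
E = γmc² = 1.4346 × 6.390×10¹⁶ = 9.167×10¹⁶ J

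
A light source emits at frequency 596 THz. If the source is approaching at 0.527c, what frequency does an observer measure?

β = v/c = 0.527
(1+β)/(1-β) = 1.527/0.473 = 3.228
Doppler factor = √(3.228) = 1.797
f_obs = 596 × 1.797 = 1071 THz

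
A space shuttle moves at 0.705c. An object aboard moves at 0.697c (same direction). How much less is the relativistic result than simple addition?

Classical: u' + v = 0.697 + 0.705 = 1.402c
Relativistic: u = (0.697 + 0.705)/(1 + 0.491385) = 1.402/1.491385 = 0.9401c
Difference: 1.402 - 0.9401 = 0.4619c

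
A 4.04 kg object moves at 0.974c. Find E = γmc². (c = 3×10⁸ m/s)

γ = 1/√(1 - 0.974²) = 4.414
mc² = 4.04 × (3×10⁸)² = 3.636×10¹⁷ J
E = γmc² = 4.414 × 3.636×10¹⁷ = 1.605×10¹⁸ J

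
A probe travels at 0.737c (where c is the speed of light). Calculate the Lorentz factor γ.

v/c = 0.737, so (v/c)² = 0.543169
1 - (v/c)² = 0.456831
γ = 1/√(0.456831) = 1.480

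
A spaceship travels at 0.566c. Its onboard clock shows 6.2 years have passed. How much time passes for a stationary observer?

Proper time Δt₀ = 6.2 years
γ = 1/√(1 - 0.566²) = 1.213
Δt = γΔt₀ = 1.213 × 6.2 = 7.521 years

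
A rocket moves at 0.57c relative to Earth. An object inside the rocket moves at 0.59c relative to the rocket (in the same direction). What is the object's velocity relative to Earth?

u = (u' + v)/(1 + u'v/c²)
Numerator: 0.59 + 0.57 = 1.16
Denominator: 1 + 0.3363 = 1.3363
u = 1.16/1.3363 = 0.8681c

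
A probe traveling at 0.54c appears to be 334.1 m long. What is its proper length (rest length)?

Contracted length L = 334.1 m
γ = 1/√(1 - 0.54²) = 1.18812
L₀ = γL = 1.18812 × 334.1 = 397.0 m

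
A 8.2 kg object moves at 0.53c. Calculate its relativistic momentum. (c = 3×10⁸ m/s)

γ = 1/√(1 - 0.53²) = 1.17925
v = 0.53 × 3×10⁸ = 1.590×10⁸ m/s
p = γmv = 1.17925 × 8.2 × 1.590×10⁸ = 1.538×10⁹ kg·m/s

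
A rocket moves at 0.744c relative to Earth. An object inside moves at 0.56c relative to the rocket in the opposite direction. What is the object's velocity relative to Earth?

Object's velocity in rocket frame is u' = -0.56c
u = (u' + v)/(1 + u'v/c²) = (v - 0.56)/(1 - 0.56·v/c²)
Numerator: 0.744 - 0.56 = 0.184
Denominator: 1 - 0.41664 = 0.58336
u = 0.184/0.58336 = 0.3154c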